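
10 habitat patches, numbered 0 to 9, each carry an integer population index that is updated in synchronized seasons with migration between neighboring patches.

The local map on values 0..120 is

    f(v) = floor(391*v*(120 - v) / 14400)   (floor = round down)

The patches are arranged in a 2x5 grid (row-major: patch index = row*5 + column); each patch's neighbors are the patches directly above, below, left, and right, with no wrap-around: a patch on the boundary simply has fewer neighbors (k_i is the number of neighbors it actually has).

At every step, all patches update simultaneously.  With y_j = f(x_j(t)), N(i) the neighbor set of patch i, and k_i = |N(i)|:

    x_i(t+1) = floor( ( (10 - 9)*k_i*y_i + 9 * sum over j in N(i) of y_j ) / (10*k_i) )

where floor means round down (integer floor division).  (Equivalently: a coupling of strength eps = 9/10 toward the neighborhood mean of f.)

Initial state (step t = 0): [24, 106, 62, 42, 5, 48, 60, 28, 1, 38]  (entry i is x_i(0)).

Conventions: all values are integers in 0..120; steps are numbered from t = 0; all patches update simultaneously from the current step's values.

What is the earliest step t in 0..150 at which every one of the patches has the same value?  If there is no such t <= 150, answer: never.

Simulating step by step:
t=0: [24, 106, 62, 42, 5, 48, 60, 28, 1, 38]  (not all equal)
t=1: [66, 80, 68, 43, 78, 80, 70, 66, 72, 16]  (not all equal)
t=2: [87, 94, 90, 92, 69, 94, 89, 94, 78, 85]  (not all equal)
t=3: [67, 73, 67, 83, 76, 74, 66, 77, 73, 90]  (not all equal)
t=4: [92, 95, 89, 92, 79, 95, 91, 94, 82, 89]  (not all equal)
t=5: [64, 70, 67, 80, 73, 69, 65, 75, 71, 84]  (not all equal)
t=6: [95, 96, 91, 93, 84, 96, 94, 95, 87, 92]  (not all equal)
t=7: [62, 66, 65, 75, 69, 64, 63, 70, 68, 78]  (not all equal)
t=8: [96, 96, 94, 95, 90, 97, 96, 96, 91, 94]  (not all equal)
t=9: [61, 63, 63, 69, 65, 61, 61, 65, 64, 71]  (not all equal)
t=10: [97, 97, 96, 96, 94, 97, 97, 97, 95, 96]  (not all equal)
t=11: [60, 60, 60, 63, 62, 60, 60, 61, 61, 64]  (not all equal)
t=12: [97, 97, 97, 97, 97, 97, 97, 97, 97, 97]  (all equal)

Answer: 12
Key observation: Synchronization is absorbing here: once all patches are equal they stay equal, and step 12 is the first all-equal step.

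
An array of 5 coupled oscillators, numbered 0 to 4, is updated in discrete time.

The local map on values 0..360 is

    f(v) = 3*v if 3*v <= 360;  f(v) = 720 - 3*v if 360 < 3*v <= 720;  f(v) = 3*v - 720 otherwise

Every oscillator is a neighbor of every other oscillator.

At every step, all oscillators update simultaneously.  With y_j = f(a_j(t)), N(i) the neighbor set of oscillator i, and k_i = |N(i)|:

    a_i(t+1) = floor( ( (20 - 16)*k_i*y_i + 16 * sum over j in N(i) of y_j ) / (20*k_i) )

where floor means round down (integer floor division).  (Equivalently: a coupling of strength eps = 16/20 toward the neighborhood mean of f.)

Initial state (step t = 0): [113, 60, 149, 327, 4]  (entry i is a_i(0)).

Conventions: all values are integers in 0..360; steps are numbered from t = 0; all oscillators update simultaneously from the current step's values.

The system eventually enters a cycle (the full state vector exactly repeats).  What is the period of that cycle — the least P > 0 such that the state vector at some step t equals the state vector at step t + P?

Answer: 4
Key observation: The state at step 2, [81, 81, 81, 81, 81], reappears at step 6 — and no state repeats earlier — so the cycle the system enters has period 4.

Derivation:
t=0: [113, 60, 149, 327, 4]
t=1: [213, 213, 213, 213, 213]
t=2: [81, 81, 81, 81, 81]
t=3: [243, 243, 243, 243, 243]
t=4: [9, 9, 9, 9, 9]
t=5: [27, 27, 27, 27, 27]
t=6: [81, 81, 81, 81, 81]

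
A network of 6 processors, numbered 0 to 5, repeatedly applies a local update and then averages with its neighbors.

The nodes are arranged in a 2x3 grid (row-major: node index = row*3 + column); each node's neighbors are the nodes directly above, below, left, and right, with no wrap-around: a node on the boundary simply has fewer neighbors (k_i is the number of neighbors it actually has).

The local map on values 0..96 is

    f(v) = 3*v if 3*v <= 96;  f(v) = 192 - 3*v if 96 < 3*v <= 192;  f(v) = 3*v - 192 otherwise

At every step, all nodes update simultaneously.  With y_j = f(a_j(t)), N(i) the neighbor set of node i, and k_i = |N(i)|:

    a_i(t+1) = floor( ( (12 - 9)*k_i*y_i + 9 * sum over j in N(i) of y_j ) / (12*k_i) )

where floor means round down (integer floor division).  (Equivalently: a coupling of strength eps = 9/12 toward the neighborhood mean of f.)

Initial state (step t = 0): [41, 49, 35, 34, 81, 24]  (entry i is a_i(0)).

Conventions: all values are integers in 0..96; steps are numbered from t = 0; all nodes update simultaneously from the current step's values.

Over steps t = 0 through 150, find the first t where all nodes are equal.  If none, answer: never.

Answer: never
Key observation: The state at step 31 reappears at step 33 — the system is in a cycle of period 2 from step 31 on.  No step 0..33 is synchronized, and the cycle repeats forever, so no step up to 150 (or ever) has all nodes equal.

Derivation:
t=0: [41, 49, 35, 34, 81, 24]  (not all equal)
t=1: [67, 63, 65, 67, 64, 69]  (not all equal)
t=2: [6, 3, 7, 5, 6, 4]  (not all equal)
t=3: [13, 16, 13, 17, 13, 17]  (not all equal)
t=4: [46, 41, 46, 42, 47, 42]  (not all equal)
t=5: [64, 57, 64, 55, 63, 55]  (not all equal)
t=6: [18, 6, 18, 7, 19, 7]  (not all equal)
t=7: [28, 45, 28, 46, 29, 46]  (not all equal)
t=8: [62, 78, 62, 77, 63, 77]  (not all equal)
t=9: [31, 14, 31, 13, 30, 13]  (not all equal)
t=10: [53, 79, 53, 78, 52, 78]  (not all equal)
t=11: [40, 36, 40, 36, 41, 36]  (not all equal)
t=12: [81, 74, 81, 73, 80, 73]  (not all equal)
t=13: [34, 45, 34, 43, 33, 43]  (not all equal)
t=14: [67, 82, 67, 84, 69, 84]  (not all equal)
t=15: [45, 21, 45, 24, 47, 24]  (not all equal)
t=16: [64, 57, 64, 58, 64, 58]  (not all equal)
t=17: [14, 5, 14, 4, 14, 4]  (not all equal)
t=18: [20, 35, 20, 34, 20, 34]  (not all equal)
t=19: [81, 66, 81, 67, 81, 67]  (not all equal)
t=20: [18, 39, 18, 40, 18, 40]  (not all equal)
t=21: [68, 59, 68, 58, 68, 58]  (not all equal)
t=22: [15, 12, 15, 13, 15, 13]  (not all equal)
t=23: [39, 42, 39, 43, 39, 43]  (not all equal)
t=24: [67, 72, 67, 72, 66, 72]  (not all equal)
t=25: [20, 12, 20, 11, 19, 11]  (not all equal)
t=26: [40, 53, 40, 52, 39, 52]  (not all equal)
t=27: [43, 63, 43, 64, 45, 64]  (not all equal)
t=28: [16, 46, 16, 45, 15, 45]  (not all equal)
t=29: [53, 48, 53, 49, 53, 49]  (not all equal)
t=30: [43, 36, 43, 36, 42, 36]  (not all equal)
t=31: [78, 69, 78, 69, 79, 69]  (not all equal)
t=32: [21, 36, 21, 36, 22, 36]  (not all equal)
t=33: [78, 69, 78, 69, 79, 69]  (not all equal)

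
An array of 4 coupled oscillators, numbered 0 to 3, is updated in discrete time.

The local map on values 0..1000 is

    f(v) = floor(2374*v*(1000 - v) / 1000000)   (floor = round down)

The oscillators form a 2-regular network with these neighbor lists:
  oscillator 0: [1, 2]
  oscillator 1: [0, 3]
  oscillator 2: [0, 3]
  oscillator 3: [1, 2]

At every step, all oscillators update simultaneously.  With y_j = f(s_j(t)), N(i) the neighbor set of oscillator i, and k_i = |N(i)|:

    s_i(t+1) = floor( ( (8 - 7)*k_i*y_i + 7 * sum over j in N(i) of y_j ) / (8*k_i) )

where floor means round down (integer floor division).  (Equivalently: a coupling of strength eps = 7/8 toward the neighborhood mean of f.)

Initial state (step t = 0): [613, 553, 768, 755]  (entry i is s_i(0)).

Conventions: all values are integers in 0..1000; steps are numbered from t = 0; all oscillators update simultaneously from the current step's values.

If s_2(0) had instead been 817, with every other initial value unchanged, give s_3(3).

Simulating step by step:
t=0: [613, 553, 817, 755]
t=1: [481, 511, 482, 466]
t=2: [592, 591, 591, 592]
t=3: [573, 573, 573, 573]

Answer: s_3(3) = 573
Key observation: This trace re-runs the system from the modified initial state.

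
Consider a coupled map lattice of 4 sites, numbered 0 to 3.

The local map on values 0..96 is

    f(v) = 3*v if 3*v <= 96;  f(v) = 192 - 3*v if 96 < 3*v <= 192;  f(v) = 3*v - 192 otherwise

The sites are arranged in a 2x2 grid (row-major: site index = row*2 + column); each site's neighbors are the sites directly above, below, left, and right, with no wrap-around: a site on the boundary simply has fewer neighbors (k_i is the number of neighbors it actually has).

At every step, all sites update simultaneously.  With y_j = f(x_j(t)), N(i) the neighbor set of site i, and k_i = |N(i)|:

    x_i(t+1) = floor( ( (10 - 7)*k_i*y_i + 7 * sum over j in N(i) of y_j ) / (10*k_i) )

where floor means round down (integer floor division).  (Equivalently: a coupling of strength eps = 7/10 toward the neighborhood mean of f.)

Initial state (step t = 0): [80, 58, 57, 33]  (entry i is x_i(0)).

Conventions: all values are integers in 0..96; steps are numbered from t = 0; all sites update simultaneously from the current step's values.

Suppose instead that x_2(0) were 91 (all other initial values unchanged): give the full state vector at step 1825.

Simulating step by step:
t=0: [80, 58, 91, 33]
t=1: [49, 54, 73, 62]
t=2: [33, 26, 25, 21]
t=3: [81, 78, 77, 72]
t=4: [43, 38, 37, 35]
t=5: [74, 75, 76, 81]
t=6: [33, 38, 39, 39]
t=7: [81, 82, 81, 76]
t=8: [52, 46, 45, 47]
t=9: [49, 46, 47, 54]
t=10: [50, 42, 41, 45]
t=11: [59, 54, 55, 64]
t=12: [24, 14, 13, 19]
t=13: [49, 57, 56, 45]
t=14: [29, 42, 42, 32]
t=15: [72, 83, 83, 75]
t=16: [47, 37, 37, 49]
t=17: [72, 57, 57, 70]
t=18: [21, 21, 21, 20]
t=19: [63, 61, 61, 62]
t=20: [7, 5, 5, 8]
t=21: [16, 20, 20, 17]
t=22: [56, 52, 52, 57]
t=23: [32, 26, 26, 31]
t=24: [83, 89, 89, 82]
t=25: [69, 61, 61, 68]
t=26: [10, 12, 12, 9]
t=27: [34, 30, 30, 33]
t=28: [90, 91, 91, 90]
t=29: [80, 78, 78, 80]
t=30: [43, 46, 46, 43]
t=31: [56, 60, 60, 56]
t=32: [15, 20, 20, 15]
t=33: [55, 49, 49, 55]
t=34: [39, 32, 32, 39]
t=35: [89, 81, 81, 89]
t=36: [58, 67, 67, 58]
t=37: [11, 15, 15, 11]
t=38: [41, 36, 36, 41]
t=39: [79, 73, 73, 79]
t=40: [32, 39, 39, 32]
t=41: [81, 89, 89, 81]
t=42: [67, 58, 58, 67]
t=43: [15, 11, 11, 15]
t=44: [36, 41, 41, 36]
t=45: [73, 79, 79, 73]
t=46: [39, 32, 32, 39]

Answer: [11, 15, 15, 11]
Key observation: The state at step 34, [39, 32, 32, 39], reappears at step 46: the system is in a cycle of period 12 from step 34 on.  Therefore the state at step 1825 equals the state at step 34 + ((1825 - 34) mod 12) = 37, which is [11, 15, 15, 11].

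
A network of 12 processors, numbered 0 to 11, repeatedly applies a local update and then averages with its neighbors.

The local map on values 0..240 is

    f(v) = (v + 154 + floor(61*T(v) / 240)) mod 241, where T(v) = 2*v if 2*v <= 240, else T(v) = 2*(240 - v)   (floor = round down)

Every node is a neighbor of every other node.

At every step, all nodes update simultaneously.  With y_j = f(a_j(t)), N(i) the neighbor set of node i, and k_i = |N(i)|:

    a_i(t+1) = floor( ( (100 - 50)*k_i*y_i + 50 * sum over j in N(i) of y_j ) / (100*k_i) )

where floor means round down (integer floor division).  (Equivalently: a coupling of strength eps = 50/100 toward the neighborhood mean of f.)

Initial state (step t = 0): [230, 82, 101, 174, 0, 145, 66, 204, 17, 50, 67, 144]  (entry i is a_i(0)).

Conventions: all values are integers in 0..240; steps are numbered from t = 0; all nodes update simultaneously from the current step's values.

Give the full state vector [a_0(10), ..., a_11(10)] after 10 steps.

Answer: [101, 101, 101, 101, 101, 101, 101, 101, 98, 98, 101, 101]

Derivation:
t=0: [230, 82, 101, 174, 0, 145, 66, 204, 17, 50, 67, 144]
t=1: [126, 75, 88, 113, 129, 107, 64, 120, 140, 163, 65, 106]
t=2: [81, 49, 58, 75, 82, 71, 41, 80, 84, 89, 42, 70]
t=3: [57, 144, 41, 53, 57, 50, 139, 56, 59, 62, 140, 49]
t=4: [196, 135, 185, 194, 196, 192, 134, 196, 88, 90, 134, 191]
t=5: [118, 104, 115, 118, 118, 117, 104, 118, 79, 80, 104, 117]
t=6: [81, 72, 79, 81, 81, 81, 72, 81, 55, 55, 72, 81]
t=7: [51, 44, 49, 51, 51, 51, 44, 51, 142, 142, 44, 51]
t=8: [217, 212, 215, 217, 217, 217, 212, 217, 159, 159, 212, 217]
t=9: [138, 137, 137, 138, 138, 138, 137, 138, 125, 125, 137, 138]
t=10: [101, 101, 101, 101, 101, 101, 101, 101, 98, 98, 101, 101]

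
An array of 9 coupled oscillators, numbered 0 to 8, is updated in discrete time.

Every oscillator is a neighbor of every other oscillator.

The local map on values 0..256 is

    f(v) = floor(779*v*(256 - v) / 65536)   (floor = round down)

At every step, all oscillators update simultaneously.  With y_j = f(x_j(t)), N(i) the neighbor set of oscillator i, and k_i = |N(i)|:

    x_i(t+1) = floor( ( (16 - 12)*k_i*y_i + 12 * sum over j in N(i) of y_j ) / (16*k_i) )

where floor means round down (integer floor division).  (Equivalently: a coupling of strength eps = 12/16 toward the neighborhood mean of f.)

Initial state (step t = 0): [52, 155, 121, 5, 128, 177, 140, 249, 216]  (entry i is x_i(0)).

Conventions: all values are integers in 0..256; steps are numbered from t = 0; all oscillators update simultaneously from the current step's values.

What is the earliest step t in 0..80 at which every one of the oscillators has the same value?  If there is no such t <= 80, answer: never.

Answer: 2
Key observation: Synchronization is absorbing here: once all oscillators are equal they stay equal, and step 2 is the first all-equal step.

Derivation:
t=0: [52, 155, 121, 5, 128, 177, 140, 249, 216]  (not all equal)
t=1: [131, 141, 142, 114, 142, 137, 142, 115, 127]  (not all equal)
t=2: [192, 192, 192, 192, 192, 192, 192, 192, 192]  (all equal)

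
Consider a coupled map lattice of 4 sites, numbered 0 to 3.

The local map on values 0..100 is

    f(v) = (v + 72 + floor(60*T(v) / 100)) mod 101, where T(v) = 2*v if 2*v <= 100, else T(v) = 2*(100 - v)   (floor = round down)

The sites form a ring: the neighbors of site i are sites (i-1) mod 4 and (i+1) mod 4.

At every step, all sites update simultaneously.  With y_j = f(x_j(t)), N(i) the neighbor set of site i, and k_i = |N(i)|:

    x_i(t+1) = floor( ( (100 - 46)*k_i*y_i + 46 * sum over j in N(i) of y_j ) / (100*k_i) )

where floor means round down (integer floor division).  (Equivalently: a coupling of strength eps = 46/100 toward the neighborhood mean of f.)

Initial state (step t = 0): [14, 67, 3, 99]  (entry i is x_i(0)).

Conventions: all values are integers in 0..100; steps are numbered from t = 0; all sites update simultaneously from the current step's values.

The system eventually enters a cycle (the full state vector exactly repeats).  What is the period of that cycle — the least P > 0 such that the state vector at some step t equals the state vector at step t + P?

Simulating step by step:
t=0: [14, 67, 3, 99]
t=1: [34, 59, 76, 56]
t=2: [60, 70, 76, 70]
t=3: [78, 77, 75, 77]
t=4: [75, 75, 75, 75]
t=5: [76, 76, 76, 76]
t=6: [75, 75, 75, 75]

Answer: 2
Key observation: The state at step 4, [75, 75, 75, 75], reappears at step 6 — and no state repeats earlier — so the cycle the system enters has period 2.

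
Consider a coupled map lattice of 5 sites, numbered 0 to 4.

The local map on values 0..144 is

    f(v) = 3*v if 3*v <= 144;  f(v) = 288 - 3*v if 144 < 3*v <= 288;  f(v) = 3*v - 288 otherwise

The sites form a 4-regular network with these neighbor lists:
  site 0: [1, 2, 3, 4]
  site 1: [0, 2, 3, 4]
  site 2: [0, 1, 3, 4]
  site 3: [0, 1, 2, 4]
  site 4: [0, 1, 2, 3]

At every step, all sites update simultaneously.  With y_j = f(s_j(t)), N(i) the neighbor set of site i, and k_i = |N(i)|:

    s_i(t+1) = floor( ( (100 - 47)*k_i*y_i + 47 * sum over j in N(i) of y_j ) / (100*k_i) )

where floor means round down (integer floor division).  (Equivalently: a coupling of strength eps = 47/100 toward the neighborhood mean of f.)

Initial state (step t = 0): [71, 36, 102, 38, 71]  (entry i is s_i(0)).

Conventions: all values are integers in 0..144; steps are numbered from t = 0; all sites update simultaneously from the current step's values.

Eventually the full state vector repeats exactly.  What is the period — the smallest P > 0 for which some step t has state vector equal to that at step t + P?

Simulating step by step:
t=0: [71, 36, 102, 38, 71]
t=1: [76, 90, 53, 92, 76]
t=2: [57, 40, 85, 37, 57]
t=3: [106, 108, 72, 104, 106]
t=4: [34, 37, 52, 32, 34]
t=5: [105, 109, 118, 103, 105]
t=6: [32, 37, 48, 29, 32]
t=7: [102, 108, 122, 98, 102]
t=8: [25, 33, 50, 20, 25]
t=9: [83, 93, 109, 77, 83]
t=10: [37, 25, 37, 45, 37]
t=11: [109, 94, 109, 119, 109]
t=12: [38, 25, 38, 51, 38]
t=13: [111, 95, 111, 120, 111]
t=14: [43, 25, 43, 54, 43]
t=15: [122, 100, 122, 121, 122]
t=16: [69, 42, 69, 68, 69]
t=17: [86, 105, 86, 87, 86]
t=18: [29, 28, 29, 28, 29]
t=19: [86, 85, 86, 85, 86]
t=20: [30, 31, 30, 31, 30]
t=21: [90, 91, 90, 91, 90]
t=22: [17, 16, 17, 16, 17]
t=23: [50, 49, 50, 49, 50]
t=24: [138, 139, 138, 139, 138]
t=25: [126, 127, 126, 127, 126]
t=26: [90, 91, 90, 91, 90]

Answer: 5
Key observation: The state at step 21, [90, 91, 90, 91, 90], reappears at step 26 — and no state repeats earlier — so the cycle the system enters has period 5.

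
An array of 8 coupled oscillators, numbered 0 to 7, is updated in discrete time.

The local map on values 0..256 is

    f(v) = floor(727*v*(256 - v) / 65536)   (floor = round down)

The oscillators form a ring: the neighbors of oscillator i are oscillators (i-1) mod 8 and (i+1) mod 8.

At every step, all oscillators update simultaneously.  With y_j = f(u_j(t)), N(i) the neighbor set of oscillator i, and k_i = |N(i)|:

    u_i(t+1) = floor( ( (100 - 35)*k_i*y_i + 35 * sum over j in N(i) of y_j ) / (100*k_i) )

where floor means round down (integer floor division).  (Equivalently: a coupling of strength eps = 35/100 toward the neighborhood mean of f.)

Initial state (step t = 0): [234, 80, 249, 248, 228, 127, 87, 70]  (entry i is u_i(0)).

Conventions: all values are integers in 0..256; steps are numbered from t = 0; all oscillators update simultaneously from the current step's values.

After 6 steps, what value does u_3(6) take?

Answer: u_3(6) = 162

Derivation:
t=0: [234, 80, 249, 248, 228, 127, 87, 70]
t=1: [89, 114, 43, 29, 81, 158, 162, 132]
t=2: [169, 162, 109, 92, 144, 168, 170, 175]
t=3: [162, 168, 173, 170, 173, 166, 161, 158]
t=4: [167, 163, 160, 160, 160, 164, 168, 170]
t=5: [164, 167, 169, 170, 169, 167, 164, 162]
t=6: [166, 164, 163, 162, 163, 164, 166, 167]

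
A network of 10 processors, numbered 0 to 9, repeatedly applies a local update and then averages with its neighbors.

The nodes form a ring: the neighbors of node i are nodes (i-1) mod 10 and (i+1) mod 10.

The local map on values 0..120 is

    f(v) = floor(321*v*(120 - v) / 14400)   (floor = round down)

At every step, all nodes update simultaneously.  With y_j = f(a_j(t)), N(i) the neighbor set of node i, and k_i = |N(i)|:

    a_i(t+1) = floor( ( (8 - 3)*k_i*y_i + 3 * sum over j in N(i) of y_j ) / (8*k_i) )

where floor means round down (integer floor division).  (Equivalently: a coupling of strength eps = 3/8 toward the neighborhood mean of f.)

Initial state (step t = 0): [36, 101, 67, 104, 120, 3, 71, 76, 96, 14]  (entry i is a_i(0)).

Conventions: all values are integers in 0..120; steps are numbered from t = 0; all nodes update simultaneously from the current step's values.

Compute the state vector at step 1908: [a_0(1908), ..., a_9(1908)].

Simulating step by step:
t=0: [36, 101, 67, 104, 120, 3, 71, 76, 96, 14]
t=1: [55, 53, 64, 37, 8, 18, 63, 70, 51, 42]
t=2: [77, 79, 76, 60, 32, 43, 72, 78, 77, 75]
t=3: [73, 72, 74, 75, 67, 71, 75, 73, 73, 74]
t=4: [76, 76, 75, 75, 77, 77, 75, 75, 75, 75]
t=5: [74, 74, 74, 74, 73, 73, 74, 75, 75, 74]
t=6: [75, 75, 75, 75, 75, 75, 75, 75, 75, 75]
t=7: [75, 75, 75, 75, 75, 75, 75, 75, 75, 75]

Answer: [75, 75, 75, 75, 75, 75, 75, 75, 75, 75]
Key observation: The state at step 6, [75, 75, 75, 75, 75, 75, 75, 75, 75, 75], reappears at step 7: the system is in a cycle of period 1 from step 6 on.  Therefore the state at step 1908 equals the state at step 6 + ((1908 - 6) mod 1) = 6, which is [75, 75, 75, 75, 75, 75, 75, 75, 75, 75].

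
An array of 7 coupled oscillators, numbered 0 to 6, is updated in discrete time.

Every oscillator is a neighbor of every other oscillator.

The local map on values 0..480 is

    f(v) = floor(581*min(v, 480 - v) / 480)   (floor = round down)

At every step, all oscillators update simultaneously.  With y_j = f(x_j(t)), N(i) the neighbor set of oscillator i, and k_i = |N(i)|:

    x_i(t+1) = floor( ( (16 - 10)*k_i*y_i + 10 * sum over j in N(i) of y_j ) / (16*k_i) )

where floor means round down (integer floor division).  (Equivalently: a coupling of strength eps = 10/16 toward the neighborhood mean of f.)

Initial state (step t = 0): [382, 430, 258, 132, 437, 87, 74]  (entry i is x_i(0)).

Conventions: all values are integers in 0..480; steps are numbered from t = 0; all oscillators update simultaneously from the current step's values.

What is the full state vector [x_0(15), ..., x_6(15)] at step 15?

Answer: [238, 238, 238, 238, 238, 238, 238]

Derivation:
t=0: [382, 430, 258, 132, 437, 87, 74]
t=1: [120, 104, 161, 131, 102, 117, 112]
t=2: [145, 140, 158, 149, 139, 144, 142]
t=3: [175, 173, 179, 176, 173, 175, 174]
t=4: [211, 210, 212, 211, 210, 211, 210]
t=5: [254, 254, 255, 254, 254, 254, 254]
t=6: [272, 272, 272, 272, 272, 272, 272]
t=7: [251, 251, 251, 251, 251, 251, 251]
t=8: [277, 277, 277, 277, 277, 277, 277]
t=9: [245, 245, 245, 245, 245, 245, 245]
t=10: [284, 284, 284, 284, 284, 284, 284]
t=11: [237, 237, 237, 237, 237, 237, 237]
t=12: [286, 286, 286, 286, 286, 286, 286]
t=13: [234, 234, 234, 234, 234, 234, 234]
t=14: [283, 283, 283, 283, 283, 283, 283]
t=15: [238, 238, 238, 238, 238, 238, 238]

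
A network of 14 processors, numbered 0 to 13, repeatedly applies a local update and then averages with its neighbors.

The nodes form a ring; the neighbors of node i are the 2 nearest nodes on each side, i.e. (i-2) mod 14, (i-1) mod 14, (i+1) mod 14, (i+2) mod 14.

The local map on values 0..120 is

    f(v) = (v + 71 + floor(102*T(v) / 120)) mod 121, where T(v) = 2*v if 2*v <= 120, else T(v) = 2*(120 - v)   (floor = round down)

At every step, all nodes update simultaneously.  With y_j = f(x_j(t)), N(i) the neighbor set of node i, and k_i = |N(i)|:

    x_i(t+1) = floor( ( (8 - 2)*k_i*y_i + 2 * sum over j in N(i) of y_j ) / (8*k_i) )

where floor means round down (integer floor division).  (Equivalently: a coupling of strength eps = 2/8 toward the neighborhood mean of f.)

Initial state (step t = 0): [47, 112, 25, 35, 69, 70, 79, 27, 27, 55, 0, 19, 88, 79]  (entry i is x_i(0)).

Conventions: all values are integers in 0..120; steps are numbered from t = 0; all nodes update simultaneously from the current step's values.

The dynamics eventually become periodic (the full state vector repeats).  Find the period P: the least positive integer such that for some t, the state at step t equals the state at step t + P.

Answer: 2
Key observation: The state at step 8, [91, 91, 91, 90, 90, 90, 90, 90, 90, 90, 91, 91, 91, 91], reappears at step 10 — and no state repeats earlier — so the cycle the system enters has period 2.

Derivation:
t=0: [47, 112, 25, 35, 69, 70, 79, 27, 27, 55, 0, 19, 88, 79]
t=1: [74, 70, 31, 51, 95, 95, 89, 36, 34, 80, 66, 23, 84, 88]
t=2: [96, 98, 48, 84, 83, 84, 84, 55, 52, 86, 95, 33, 90, 88]
t=3: [86, 85, 81, 93, 94, 95, 94, 96, 90, 89, 84, 51, 87, 87]
t=4: [93, 93, 95, 88, 88, 87, 88, 86, 90, 90, 93, 88, 92, 92]
t=5: [88, 88, 87, 91, 91, 92, 92, 92, 91, 91, 88, 91, 89, 89]
t=6: [91, 91, 92, 90, 90, 89, 89, 89, 90, 90, 91, 90, 91, 91]
t=7: [89, 90, 89, 90, 90, 91, 91, 91, 90, 90, 90, 90, 90, 90]
t=8: [91, 91, 91, 90, 90, 90, 90, 90, 90, 90, 91, 91, 91, 91]
t=9: [90, 90, 90, 90, 90, 91, 91, 91, 90, 90, 90, 90, 90, 90]
t=10: [91, 91, 91, 90, 90, 90, 90, 90, 90, 90, 91, 91, 91, 91]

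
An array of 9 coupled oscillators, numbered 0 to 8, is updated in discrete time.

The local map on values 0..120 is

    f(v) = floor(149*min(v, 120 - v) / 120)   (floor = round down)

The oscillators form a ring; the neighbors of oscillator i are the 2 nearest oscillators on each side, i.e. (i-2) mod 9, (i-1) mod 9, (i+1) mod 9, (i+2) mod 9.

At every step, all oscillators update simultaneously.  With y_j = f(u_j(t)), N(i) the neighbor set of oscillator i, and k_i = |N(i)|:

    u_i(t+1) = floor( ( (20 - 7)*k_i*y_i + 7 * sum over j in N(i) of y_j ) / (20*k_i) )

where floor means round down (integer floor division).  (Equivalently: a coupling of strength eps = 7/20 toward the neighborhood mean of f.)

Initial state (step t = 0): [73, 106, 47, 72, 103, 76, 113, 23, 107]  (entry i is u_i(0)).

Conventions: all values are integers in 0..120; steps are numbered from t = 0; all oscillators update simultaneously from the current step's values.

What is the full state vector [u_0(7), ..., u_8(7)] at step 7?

Simulating step by step:
t=0: [73, 106, 47, 72, 103, 76, 113, 23, 107]
t=1: [48, 27, 51, 51, 29, 45, 15, 30, 20]
t=2: [52, 39, 57, 57, 40, 49, 25, 37, 28]
t=3: [58, 52, 65, 65, 52, 56, 36, 45, 38]
t=4: [67, 63, 67, 67, 63, 65, 49, 56, 51]
t=5: [65, 68, 65, 66, 68, 67, 62, 67, 64]
t=6: [67, 65, 67, 66, 65, 65, 69, 66, 68]
t=7: [65, 67, 65, 67, 67, 67, 64, 66, 64]

Answer: [65, 67, 65, 67, 67, 67, 64, 66, 64]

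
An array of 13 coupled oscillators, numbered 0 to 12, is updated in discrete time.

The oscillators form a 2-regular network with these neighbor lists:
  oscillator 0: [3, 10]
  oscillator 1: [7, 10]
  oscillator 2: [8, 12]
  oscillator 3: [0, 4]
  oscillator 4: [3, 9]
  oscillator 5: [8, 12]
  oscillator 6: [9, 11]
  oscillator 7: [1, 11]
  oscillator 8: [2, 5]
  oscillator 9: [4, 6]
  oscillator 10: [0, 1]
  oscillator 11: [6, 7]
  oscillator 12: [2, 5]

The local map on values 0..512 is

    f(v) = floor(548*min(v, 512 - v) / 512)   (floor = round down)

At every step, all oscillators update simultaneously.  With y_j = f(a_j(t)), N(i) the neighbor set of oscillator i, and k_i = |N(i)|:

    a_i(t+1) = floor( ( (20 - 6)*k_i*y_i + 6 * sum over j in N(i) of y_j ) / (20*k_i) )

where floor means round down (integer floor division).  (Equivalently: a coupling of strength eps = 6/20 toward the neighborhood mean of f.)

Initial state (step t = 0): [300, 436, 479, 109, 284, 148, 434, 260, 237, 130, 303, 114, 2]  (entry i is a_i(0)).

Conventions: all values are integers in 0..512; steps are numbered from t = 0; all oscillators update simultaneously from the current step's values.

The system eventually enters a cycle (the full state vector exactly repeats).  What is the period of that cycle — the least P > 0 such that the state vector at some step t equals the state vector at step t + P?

Answer: 2
Key observation: The state at step 17, [265, 266, 268, 265, 264, 268, 264, 265, 268, 264, 266, 265, 268], reappears at step 19 — and no state repeats earlier — so the cycle the system enters has period 2.

Derivation:
t=0: [300, 436, 479, 109, 284, 148, 434, 260, 237, 130, 303, 114, 2]
t=1: [209, 130, 62, 151, 209, 148, 97, 218, 206, 146, 202, 138, 30]
t=2: [212, 164, 84, 179, 203, 148, 117, 206, 187, 158, 205, 153, 56]
t=3: [219, 188, 101, 200, 205, 149, 137, 204, 177, 169, 213, 165, 78]
t=4: [229, 207, 116, 217, 212, 152, 155, 209, 172, 180, 224, 177, 98]
t=5: [242, 224, 130, 233, 221, 156, 172, 217, 171, 193, 237, 190, 115]
t=6: [256, 240, 143, 248, 233, 162, 190, 228, 173, 207, 251, 204, 131]
t=7: [271, 256, 155, 263, 247, 169, 207, 241, 178, 222, 267, 219, 146]
t=8: [259, 269, 167, 264, 260, 177, 225, 256, 184, 238, 263, 235, 160]
t=9: [268, 263, 179, 266, 266, 187, 243, 268, 192, 254, 265, 252, 174]
t=10: [261, 264, 192, 262, 264, 198, 263, 262, 202, 268, 263, 266, 188]
t=11: [267, 265, 206, 266, 264, 210, 264, 266, 213, 262, 266, 264, 203]
t=12: [262, 263, 220, 263, 265, 223, 265, 263, 225, 266, 263, 264, 218]
t=13: [266, 266, 235, 265, 264, 237, 264, 265, 238, 263, 266, 265, 234]
t=14: [263, 263, 251, 264, 265, 252, 265, 263, 253, 265, 263, 264, 250]
t=15: [265, 266, 268, 265, 264, 268, 264, 265, 269, 264, 266, 265, 267]
t=16: [263, 263, 261, 264, 264, 261, 264, 263, 260, 265, 263, 264, 261]
t=17: [265, 266, 268, 265, 264, 268, 264, 265, 268, 264, 266, 265, 268]
t=18: [263, 263, 261, 264, 264, 261, 264, 263, 261, 265, 263, 264, 261]
t=19: [265, 266, 268, 265, 264, 268, 264, 265, 268, 264, 266, 265, 268]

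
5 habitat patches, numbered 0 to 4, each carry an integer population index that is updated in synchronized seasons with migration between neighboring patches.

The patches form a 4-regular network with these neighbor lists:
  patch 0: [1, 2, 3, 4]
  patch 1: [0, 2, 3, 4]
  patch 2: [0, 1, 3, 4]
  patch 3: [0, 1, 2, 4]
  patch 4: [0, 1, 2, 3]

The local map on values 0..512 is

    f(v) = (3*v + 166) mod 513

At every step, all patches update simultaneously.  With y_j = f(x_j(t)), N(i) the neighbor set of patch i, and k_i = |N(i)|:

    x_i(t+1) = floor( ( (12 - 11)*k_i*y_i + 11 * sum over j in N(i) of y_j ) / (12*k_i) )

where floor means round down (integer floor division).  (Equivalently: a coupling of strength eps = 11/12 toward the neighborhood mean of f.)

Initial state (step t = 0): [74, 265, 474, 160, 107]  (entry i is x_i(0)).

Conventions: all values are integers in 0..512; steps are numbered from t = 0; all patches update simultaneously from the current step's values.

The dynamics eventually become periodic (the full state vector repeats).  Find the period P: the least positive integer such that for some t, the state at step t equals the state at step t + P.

Answer: 18
Key observation: The state at step 10, [83, 82, 83, 83, 82], reappears at step 28 — and no state repeats earlier — so the cycle the system enters has period 18.

Derivation:
t=0: [74, 265, 474, 160, 107]
t=1: [288, 279, 337, 325, 273]
t=2: [281, 210, 260, 265, 213]
t=3: [375, 406, 384, 382, 404]
t=4: [317, 303, 313, 314, 304]
t=5: [67, 73, 69, 68, 73]
t=6: [377, 374, 376, 376, 374]
t=7: [265, 266, 265, 265, 266]
t=8: [449, 448, 449, 449, 448]
t=9: [485, 486, 485, 485, 486]
t=10: [83, 82, 83, 83, 82]
t=11: [413, 414, 413, 413, 414]
t=12: [380, 379, 380, 380, 379]
t=13: [278, 279, 278, 278, 279]
t=14: [488, 487, 488, 488, 487]
t=15: [89, 90, 89, 89, 90]
t=16: [434, 433, 434, 434, 433]
t=17: [440, 441, 440, 440, 441]
t=18: [461, 460, 461, 461, 460]
t=19: [8, 9, 8, 8, 9]
t=20: [191, 190, 191, 191, 190]
t=21: [224, 225, 224, 224, 225]
t=22: [326, 325, 326, 326, 325]
t=23: [116, 117, 116, 116, 117]
t=24: [2, 1, 2, 2, 1]
t=25: [170, 171, 170, 170, 171]
t=26: [164, 163, 164, 164, 163]
t=27: [143, 144, 143, 143, 144]
t=28: [83, 82, 83, 83, 82]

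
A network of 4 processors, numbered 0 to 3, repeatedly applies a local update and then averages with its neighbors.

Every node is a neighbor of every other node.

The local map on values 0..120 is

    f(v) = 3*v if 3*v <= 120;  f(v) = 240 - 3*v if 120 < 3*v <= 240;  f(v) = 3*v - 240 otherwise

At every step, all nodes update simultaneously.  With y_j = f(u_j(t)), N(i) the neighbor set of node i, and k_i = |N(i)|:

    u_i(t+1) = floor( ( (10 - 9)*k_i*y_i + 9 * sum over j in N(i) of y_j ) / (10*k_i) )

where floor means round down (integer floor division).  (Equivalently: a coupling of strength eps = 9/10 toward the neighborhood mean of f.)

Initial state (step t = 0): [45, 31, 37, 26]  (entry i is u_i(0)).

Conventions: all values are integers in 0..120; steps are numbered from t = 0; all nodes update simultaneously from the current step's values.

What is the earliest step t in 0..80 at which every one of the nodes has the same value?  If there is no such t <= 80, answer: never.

Answer: 6
Key observation: Synchronization is absorbing here: once all nodes are equal they stay equal, and step 6 is the first all-equal step.

Derivation:
t=0: [45, 31, 37, 26]  (not all equal)
t=1: [95, 97, 93, 100]  (not all equal)
t=2: [49, 48, 50, 46]  (not all equal)
t=3: [95, 95, 96, 93]  (not all equal)
t=4: [44, 44, 43, 45]  (not all equal)
t=5: [108, 108, 107, 108]  (not all equal)
t=6: [83, 83, 83, 83]  (all equal)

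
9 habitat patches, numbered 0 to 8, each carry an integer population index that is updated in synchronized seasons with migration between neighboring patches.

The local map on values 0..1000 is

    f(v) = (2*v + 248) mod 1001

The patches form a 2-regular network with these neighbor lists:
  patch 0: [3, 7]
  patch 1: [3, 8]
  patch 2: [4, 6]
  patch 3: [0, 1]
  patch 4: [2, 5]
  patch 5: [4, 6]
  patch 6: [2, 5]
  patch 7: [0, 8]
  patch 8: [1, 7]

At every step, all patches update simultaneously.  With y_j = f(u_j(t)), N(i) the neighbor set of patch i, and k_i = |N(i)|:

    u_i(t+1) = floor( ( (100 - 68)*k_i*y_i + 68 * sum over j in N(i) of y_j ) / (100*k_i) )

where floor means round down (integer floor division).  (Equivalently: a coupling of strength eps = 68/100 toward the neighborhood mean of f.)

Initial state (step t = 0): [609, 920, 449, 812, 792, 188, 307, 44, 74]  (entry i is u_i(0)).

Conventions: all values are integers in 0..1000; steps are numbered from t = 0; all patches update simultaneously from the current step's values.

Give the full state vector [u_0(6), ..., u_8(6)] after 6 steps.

Answer: [514, 623, 942, 516, 800, 800, 800, 625, 879]

Derivation:
t=0: [609, 920, 449, 812, 792, 188, 307, 44, 74]
t=1: [559, 458, 622, 466, 527, 775, 537, 400, 270]
t=2: [193, 380, 368, 236, 534, 466, 540, 407, 323]
t=3: [468, 551, 533, 448, 496, 275, 500, 539, 309]
t=4: [217, 454, 265, 226, 454, 420, 456, 460, 506]
t=5: [513, 375, 355, 508, 343, 134, 344, 373, 192]
t=6: [514, 623, 942, 516, 800, 800, 800, 625, 879]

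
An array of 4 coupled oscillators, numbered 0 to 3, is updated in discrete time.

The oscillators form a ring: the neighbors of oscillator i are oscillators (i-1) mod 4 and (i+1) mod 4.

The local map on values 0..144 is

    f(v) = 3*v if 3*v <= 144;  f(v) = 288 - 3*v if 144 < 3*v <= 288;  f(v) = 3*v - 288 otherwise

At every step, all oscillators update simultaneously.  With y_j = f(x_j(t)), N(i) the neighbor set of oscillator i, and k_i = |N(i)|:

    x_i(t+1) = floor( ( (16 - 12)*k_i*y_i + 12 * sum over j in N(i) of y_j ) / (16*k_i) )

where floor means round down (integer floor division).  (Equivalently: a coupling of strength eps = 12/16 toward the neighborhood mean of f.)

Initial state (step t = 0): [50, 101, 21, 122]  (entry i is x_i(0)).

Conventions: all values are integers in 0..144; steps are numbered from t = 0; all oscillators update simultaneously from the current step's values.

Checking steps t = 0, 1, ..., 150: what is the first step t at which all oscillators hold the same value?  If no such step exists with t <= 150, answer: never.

Simulating step by step:
t=0: [50, 101, 21, 122]  (not all equal)
t=1: [69, 79, 50, 94]  (not all equal)
t=2: [41, 94, 55, 83]  (not all equal)
t=3: [47, 93, 47, 102]  (not all equal)
t=4: [45, 108, 45, 110]  (not all equal)
t=5: [63, 110, 63, 111]  (not all equal)
t=6: [57, 84, 57, 85]  (not all equal)
t=7: [55, 96, 55, 96]  (not all equal)
t=8: [30, 92, 30, 92]  (not all equal)
t=9: [31, 70, 31, 70]  (not all equal)
t=10: [81, 89, 81, 89]  (not all equal)
t=11: [27, 39, 27, 39]  (not all equal)
t=12: [108, 90, 108, 90]  (not all equal)
t=13: [22, 31, 22, 31]  (not all equal)
t=14: [86, 72, 86, 72]  (not all equal)
t=15: [61, 40, 61, 40]  (not all equal)
t=16: [116, 108, 116, 108]  (not all equal)
t=17: [42, 54, 42, 54]  (not all equal)
t=18: [126, 126, 126, 126]  (all equal)

Answer: 18
Key observation: Synchronization is absorbing here: once all oscillators are equal they stay equal, and step 18 is the first all-equal step.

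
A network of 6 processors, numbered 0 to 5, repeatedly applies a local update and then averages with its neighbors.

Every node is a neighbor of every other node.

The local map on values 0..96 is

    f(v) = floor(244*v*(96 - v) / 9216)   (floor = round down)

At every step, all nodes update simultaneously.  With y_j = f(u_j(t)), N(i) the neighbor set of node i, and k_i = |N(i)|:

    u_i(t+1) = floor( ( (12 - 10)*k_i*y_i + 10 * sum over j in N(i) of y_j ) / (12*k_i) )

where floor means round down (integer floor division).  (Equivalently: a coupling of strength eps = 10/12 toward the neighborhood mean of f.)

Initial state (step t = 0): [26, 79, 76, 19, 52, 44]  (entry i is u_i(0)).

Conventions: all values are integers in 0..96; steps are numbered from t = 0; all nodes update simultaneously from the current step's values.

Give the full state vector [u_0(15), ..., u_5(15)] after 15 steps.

Simulating step by step:
t=0: [26, 79, 76, 19, 52, 44]
t=1: [46, 46, 46, 46, 46, 46]
t=2: [60, 60, 60, 60, 60, 60]
t=3: [57, 57, 57, 57, 57, 57]
t=4: [58, 58, 58, 58, 58, 58]
t=5: [58, 58, 58, 58, 58, 58]
t=6: [58, 58, 58, 58, 58, 58]
t=7: [58, 58, 58, 58, 58, 58]
t=8: [58, 58, 58, 58, 58, 58]
t=9: [58, 58, 58, 58, 58, 58]
t=10: [58, 58, 58, 58, 58, 58]
t=11: [58, 58, 58, 58, 58, 58]
t=12: [58, 58, 58, 58, 58, 58]
t=13: [58, 58, 58, 58, 58, 58]
t=14: [58, 58, 58, 58, 58, 58]
t=15: [58, 58, 58, 58, 58, 58]

Answer: [58, 58, 58, 58, 58, 58]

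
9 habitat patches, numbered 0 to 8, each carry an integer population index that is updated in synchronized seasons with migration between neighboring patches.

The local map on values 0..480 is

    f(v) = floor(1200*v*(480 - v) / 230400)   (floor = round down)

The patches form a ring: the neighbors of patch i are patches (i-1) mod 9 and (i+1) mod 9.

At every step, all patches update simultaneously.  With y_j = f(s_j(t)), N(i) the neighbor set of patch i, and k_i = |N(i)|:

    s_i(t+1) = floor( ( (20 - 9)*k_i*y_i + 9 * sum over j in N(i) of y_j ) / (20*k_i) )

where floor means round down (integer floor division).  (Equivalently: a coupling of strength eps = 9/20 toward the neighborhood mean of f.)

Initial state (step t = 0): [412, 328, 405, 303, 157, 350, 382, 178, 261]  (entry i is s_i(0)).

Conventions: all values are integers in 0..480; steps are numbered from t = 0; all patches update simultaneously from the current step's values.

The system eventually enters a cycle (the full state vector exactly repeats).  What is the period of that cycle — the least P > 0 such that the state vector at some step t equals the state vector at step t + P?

Answer: 1
Key observation: The state at step 6, [288, 288, 288, 288, 288, 288, 288, 288, 288], reappears at step 7 — and no state repeats earlier — so the cycle the system enters has period 1.

Derivation:
t=0: [412, 328, 405, 303, 157, 350, 382, 178, 261]
t=1: [204, 210, 207, 248, 261, 232, 222, 263, 258]
t=2: [294, 294, 295, 297, 297, 298, 298, 297, 296]
t=3: [283, 284, 283, 283, 282, 282, 282, 282, 283]
t=4: [289, 289, 289, 290, 290, 290, 290, 290, 290]
t=5: [286, 287, 286, 286, 286, 286, 286, 286, 286]
t=6: [288, 288, 288, 288, 288, 288, 288, 288, 288]
t=7: [288, 288, 288, 288, 288, 288, 288, 288, 288]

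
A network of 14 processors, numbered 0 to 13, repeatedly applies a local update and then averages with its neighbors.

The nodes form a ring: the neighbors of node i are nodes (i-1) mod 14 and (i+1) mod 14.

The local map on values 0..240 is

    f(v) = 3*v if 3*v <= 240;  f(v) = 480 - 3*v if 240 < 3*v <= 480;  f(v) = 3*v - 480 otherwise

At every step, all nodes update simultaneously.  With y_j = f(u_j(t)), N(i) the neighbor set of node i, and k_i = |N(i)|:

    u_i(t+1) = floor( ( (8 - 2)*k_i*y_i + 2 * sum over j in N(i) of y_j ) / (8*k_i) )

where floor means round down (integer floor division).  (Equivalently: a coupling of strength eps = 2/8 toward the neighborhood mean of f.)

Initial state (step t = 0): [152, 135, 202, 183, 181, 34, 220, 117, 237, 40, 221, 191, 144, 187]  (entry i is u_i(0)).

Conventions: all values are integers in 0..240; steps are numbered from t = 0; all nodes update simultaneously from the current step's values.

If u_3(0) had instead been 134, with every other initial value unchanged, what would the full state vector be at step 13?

Simulating step by step:
t=0: [152, 135, 202, 134, 181, 34, 220, 117, 237, 40, 221, 191, 144, 187]
t=1: [37, 75, 113, 82, 69, 106, 163, 148, 204, 141, 163, 98, 57, 69]
t=2: [137, 200, 163, 219, 204, 148, 31, 44, 110, 60, 37, 162, 177, 190]
t=3: [78, 99, 43, 150, 125, 55, 90, 129, 151, 167, 106, 24, 50, 82]
t=4: [227, 182, 123, 51, 103, 163, 189, 99, 34, 39, 133, 93, 150, 223]
t=5: [182, 88, 110, 150, 148, 39, 89, 160, 114, 110, 100, 164, 71, 170]
t=6: [80, 189, 143, 45, 45, 118, 174, 43, 122, 152, 155, 58, 165, 57]
t=7: [212, 101, 66, 124, 133, 116, 63, 116, 104, 34, 36, 134, 54, 160]
t=8: [139, 177, 184, 115, 90, 132, 174, 143, 155, 111, 103, 92, 131, 39]
t=9: [68, 55, 77, 136, 184, 94, 48, 45, 36, 133, 172, 185, 105, 106]
t=10: [193, 178, 202, 91, 87, 175, 149, 132, 108, 78, 46, 81, 153, 167]
t=11: [83, 68, 127, 198, 195, 65, 40, 86, 156, 212, 162, 197, 48, 30]
t=12: [210, 194, 114, 111, 117, 174, 142, 183, 56, 119, 37, 102, 133, 114]
t=13: [142, 112, 134, 143, 120, 54, 54, 79, 150, 127, 120, 154, 99, 132]

Answer: [142, 112, 134, 143, 120, 54, 54, 79, 150, 127, 120, 154, 99, 132]
Key observation: This trace re-runs the system from the modified initial state.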